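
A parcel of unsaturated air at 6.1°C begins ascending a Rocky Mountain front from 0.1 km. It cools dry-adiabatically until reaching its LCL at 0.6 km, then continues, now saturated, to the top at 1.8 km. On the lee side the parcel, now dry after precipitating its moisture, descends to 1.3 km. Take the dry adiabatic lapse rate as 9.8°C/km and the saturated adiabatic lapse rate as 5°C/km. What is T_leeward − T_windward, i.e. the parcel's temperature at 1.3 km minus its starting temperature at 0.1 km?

-6°C

100 → 600 m (dry, 9.8°C/km): ΔT = -9.8 × 0.5 = -4.9°C → T = 1.2°C
600 → 1800 m (saturated, 5°C/km): ΔT = -5 × 1.2 = -6°C → T = -4.8°C
1800 → 1300 m (dry descent, 9.8°C/km): ΔT = +9.8 × 0.5 = +4.9°C → T = 0.1°C
Net change vs windward start: 0.1 − 6.1 = -6°C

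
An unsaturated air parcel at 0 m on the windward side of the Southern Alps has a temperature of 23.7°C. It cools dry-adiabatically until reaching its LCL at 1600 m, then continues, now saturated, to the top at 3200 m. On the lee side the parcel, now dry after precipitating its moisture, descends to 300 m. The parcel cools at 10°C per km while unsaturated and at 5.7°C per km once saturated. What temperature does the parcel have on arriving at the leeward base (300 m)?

0 → 1600 m (dry, 10°C/km): ΔT = -10 × 1.6 = -16°C → T = 7.7°C
1600 → 3200 m (saturated, 5.7°C/km): ΔT = -5.7 × 1.6 = -9.12°C → T = -1.42°C
3200 → 300 m (dry descent, 10°C/km): ΔT = +10 × 2.9 = +29°C → T = 27.58°C

27.58°C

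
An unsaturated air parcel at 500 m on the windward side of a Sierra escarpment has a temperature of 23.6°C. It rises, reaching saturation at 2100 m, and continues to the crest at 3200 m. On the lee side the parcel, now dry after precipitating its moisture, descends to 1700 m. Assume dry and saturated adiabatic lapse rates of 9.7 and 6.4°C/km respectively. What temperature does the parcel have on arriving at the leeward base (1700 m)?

15.59°C

From 500 m to 2100 m (dry): cools by 9.7 × 1.6 = 15.52°C, giving 8.08°C.
From 2100 m to 3200 m (saturated): cools by 6.4 × 1.1 = 7.04°C, giving 1.04°C.
From 3200 m to 1700 m (dry descent): warms by 9.7 × 1.5 = 14.55°C, giving 15.59°C.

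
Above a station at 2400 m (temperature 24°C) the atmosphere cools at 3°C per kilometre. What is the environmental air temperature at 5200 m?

15.6°C

2400 → 5200 m (environmental, 3°C/km): ΔT = -3 × 2.8 = -8.4°C → T = 15.6°C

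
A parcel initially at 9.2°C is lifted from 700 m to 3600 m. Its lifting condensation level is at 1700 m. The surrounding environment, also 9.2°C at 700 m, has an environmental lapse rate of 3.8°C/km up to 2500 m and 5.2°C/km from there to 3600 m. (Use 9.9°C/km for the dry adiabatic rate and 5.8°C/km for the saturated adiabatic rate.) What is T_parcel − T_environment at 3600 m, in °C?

Parcel:
  From 700 m to 1700 m (dry): cools by 9.9 × 1 = 9.9°C, giving -0.7°C.
  From 1700 m to 3600 m (saturated): cools by 5.8 × 1.9 = 11.02°C, giving -11.72°C.
Environment:
  From 700 m to 2500 m (environment, lower layer): cools by 3.8 × 1.8 = 6.84°C, giving 2.36°C.
  From 2500 m to 3600 m (environment, upper layer): cools by 5.2 × 1.1 = 5.72°C, giving -3.36°C.
T_parcel − T_env = -11.72 − (-3.36) = -8.36°C

-8.36°C (parcel cooler than environment)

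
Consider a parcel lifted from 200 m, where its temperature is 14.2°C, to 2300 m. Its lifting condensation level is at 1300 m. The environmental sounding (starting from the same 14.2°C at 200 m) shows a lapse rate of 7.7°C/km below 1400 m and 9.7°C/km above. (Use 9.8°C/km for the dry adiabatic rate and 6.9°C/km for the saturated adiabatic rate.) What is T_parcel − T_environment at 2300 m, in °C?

Parcel:
  200 → 1300 m (dry, 9.8°C/km): ΔT = -9.8 × 1.1 = -10.78°C → T = 3.42°C
  1300 → 2300 m (saturated, 6.9°C/km): ΔT = -6.9 × 1 = -6.9°C → T = -3.48°C
Environment:
  200 → 1400 m (environment, lower layer, 7.7°C/km): ΔT = -7.7 × 1.2 = -9.24°C → T = 4.96°C
  1400 → 2300 m (environment, upper layer, 9.7°C/km): ΔT = -9.7 × 0.9 = -8.73°C → T = -3.77°C
T_parcel − T_env = -3.48 − (-3.77) = +0.29°C

+0.29°C (parcel warmer than environment)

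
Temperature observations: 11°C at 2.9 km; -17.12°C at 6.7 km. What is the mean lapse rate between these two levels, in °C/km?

Γ = −ΔT/Δz = (11 − (-17.12)) / (6700 − 2900) m
  = 28.12°C / 3.8 km = 7.4°C/km

7.4°C/km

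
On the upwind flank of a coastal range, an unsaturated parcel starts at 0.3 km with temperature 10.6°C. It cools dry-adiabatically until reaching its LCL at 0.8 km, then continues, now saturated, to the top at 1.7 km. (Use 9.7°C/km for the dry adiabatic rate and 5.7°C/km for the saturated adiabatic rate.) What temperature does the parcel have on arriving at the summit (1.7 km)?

0.62°C

300–800 m, dry: Δz = 0.5 km ⇒ ΔT = -4.85°C; T = 5.75°C
800–1700 m, saturated: Δz = 0.9 km ⇒ ΔT = -5.13°C; T = 0.62°C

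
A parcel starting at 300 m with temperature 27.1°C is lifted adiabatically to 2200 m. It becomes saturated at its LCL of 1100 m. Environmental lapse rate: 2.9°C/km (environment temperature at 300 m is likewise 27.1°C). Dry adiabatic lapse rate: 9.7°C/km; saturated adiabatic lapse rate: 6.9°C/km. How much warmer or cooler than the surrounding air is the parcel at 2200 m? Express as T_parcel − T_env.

Parcel:
  300 → 1100 m (dry, 9.7°C/km): ΔT = -9.7 × 0.8 = -7.76°C → T = 19.34°C
  1100 → 2200 m (saturated, 6.9°C/km): ΔT = -6.9 × 1.1 = -7.59°C → T = 11.75°C
Environment:
  300 → 2200 m (environment, 2.9°C/km): ΔT = -2.9 × 1.9 = -5.51°C → T = 21.59°C
T_parcel − T_env = 11.75 − 21.59 = -9.84°C

-9.84°C (parcel cooler than environment)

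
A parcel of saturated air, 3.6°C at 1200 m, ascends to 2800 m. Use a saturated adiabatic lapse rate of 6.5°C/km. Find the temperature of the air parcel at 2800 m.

-6.8°C

Saturated adiabatic to 2800 m: -6.5 × 1.6 km = -10.4°C, so T = -6.8°C.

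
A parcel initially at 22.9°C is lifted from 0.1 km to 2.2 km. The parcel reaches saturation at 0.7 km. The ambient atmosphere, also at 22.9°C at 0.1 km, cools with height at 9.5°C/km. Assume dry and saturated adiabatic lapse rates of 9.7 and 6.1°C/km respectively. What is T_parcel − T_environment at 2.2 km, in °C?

+4.98°C (parcel warmer than environment)

Parcel:
  Dry to 700 m: -9.7 × 0.6 km = -5.82°C, so T = 17.08°C.
  Saturated to 2200 m: -6.1 × 1.5 km = -9.15°C, so T = 7.93°C.
Environment:
  Environment to 2200 m: -9.5 × 2.1 km = -19.95°C, so T = 2.95°C.
T_parcel − T_env = 7.93 − 2.95 = +4.98°C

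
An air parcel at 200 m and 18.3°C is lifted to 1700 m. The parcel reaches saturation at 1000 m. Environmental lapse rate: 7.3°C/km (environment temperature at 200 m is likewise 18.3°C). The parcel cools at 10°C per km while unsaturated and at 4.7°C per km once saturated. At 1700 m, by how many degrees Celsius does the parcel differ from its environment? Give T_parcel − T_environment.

-0.34°C (parcel cooler than environment)

Parcel:
  Dry to 1000 m: -10 × 0.8 km = -8°C, so T = 10.3°C.
  Saturated to 1700 m: -4.7 × 0.7 km = -3.29°C, so T = 7.01°C.
Environment:
  Environment to 1700 m: -7.3 × 1.5 km = -10.95°C, so T = 7.35°C.
T_parcel − T_env = 7.01 − 7.35 = -0.34°C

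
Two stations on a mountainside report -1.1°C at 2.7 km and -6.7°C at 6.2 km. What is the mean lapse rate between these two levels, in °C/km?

1.6°C/km

Γ = −ΔT/Δz = (-1.1 − (-6.7)) / (6200 − 2700) m
  = 5.6°C / 3.5 km = 1.6°C/km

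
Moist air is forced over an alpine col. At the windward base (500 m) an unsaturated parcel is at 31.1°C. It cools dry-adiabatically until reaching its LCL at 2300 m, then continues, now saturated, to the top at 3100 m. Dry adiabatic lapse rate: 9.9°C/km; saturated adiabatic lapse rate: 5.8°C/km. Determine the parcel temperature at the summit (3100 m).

500–2300 m, dry: Δz = 1.8 km ⇒ ΔT = -17.82°C; T = 13.28°C
2300–3100 m, saturated: Δz = 0.8 km ⇒ ΔT = -4.64°C; T = 8.64°C

8.64°C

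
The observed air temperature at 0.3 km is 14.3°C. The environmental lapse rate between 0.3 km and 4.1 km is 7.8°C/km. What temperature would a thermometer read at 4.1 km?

From 300 m to 4100 m (environmental): cools by 7.8 × 3.8 = 29.64°C, giving -15.34°C.

-15.34°C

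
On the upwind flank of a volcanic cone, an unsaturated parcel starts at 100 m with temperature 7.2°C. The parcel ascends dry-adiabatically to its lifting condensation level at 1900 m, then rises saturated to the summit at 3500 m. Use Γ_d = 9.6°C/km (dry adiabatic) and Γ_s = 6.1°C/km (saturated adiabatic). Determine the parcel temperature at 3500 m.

-19.84°C

From 100 m to 1900 m (dry): cools by 9.6 × 1.8 = 17.28°C, giving -10.08°C.
From 1900 m to 3500 m (saturated): cools by 6.1 × 1.6 = 9.76°C, giving -19.84°C.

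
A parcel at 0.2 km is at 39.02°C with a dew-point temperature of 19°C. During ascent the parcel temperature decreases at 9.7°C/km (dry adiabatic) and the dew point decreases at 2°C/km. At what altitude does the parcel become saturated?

T and T_d converge at 9.7 − 2 = 7.7°C per km
Height above start = (39.02 − 19) / 7.7 = 2.6 km
LCL altitude = 200 m + 2600 m = 2800 m

2.8 km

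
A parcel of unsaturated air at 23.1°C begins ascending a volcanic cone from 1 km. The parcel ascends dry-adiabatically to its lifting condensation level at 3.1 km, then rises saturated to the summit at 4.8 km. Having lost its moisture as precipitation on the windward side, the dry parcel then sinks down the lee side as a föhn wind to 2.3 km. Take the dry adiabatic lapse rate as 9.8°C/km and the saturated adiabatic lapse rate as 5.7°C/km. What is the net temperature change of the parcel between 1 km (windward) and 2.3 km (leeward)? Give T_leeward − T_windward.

1000–3100 m, dry: Δz = 2.1 km ⇒ ΔT = -20.58°C; T = 2.52°C
3100–4800 m, saturated: Δz = 1.7 km ⇒ ΔT = -9.69°C; T = -7.17°C
4800–2300 m, dry descent: Δz = 2.5 km ⇒ ΔT = +24.5°C; T = 17.33°C
Net change vs windward start: 17.33 − 23.1 = -5.77°C

-5.77°C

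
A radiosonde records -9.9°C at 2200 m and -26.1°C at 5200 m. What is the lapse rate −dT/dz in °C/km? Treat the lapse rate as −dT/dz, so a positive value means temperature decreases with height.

5.4°C/km

Γ = −ΔT/Δz = (-9.9 − (-26.1)) / (5200 − 2200) m
  = 16.2°C / 3 km = 5.4°C/km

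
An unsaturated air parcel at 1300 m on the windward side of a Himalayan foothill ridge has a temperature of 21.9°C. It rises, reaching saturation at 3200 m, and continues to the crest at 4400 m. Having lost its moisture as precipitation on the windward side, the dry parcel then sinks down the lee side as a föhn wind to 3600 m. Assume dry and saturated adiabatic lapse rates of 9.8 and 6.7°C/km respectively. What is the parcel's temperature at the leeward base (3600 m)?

1300–3200 m, dry: Δz = 1.9 km ⇒ ΔT = -18.62°C; T = 3.28°C
3200–4400 m, saturated: Δz = 1.2 km ⇒ ΔT = -8.04°C; T = -4.76°C
4400–3600 m, dry descent: Δz = 0.8 km ⇒ ΔT = +7.84°C; T = 3.08°C

3.08°C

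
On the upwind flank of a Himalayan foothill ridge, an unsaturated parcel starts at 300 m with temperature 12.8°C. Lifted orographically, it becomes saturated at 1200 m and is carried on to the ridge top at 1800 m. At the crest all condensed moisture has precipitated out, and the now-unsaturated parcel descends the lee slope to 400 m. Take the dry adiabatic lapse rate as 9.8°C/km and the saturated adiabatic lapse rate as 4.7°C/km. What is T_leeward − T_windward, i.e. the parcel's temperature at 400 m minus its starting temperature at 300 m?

+2.08°C

300 → 1200 m (dry, 9.8°C/km): ΔT = -9.8 × 0.9 = -8.82°C → T = 3.98°C
1200 → 1800 m (saturated, 4.7°C/km): ΔT = -4.7 × 0.6 = -2.82°C → T = 1.16°C
1800 → 400 m (dry descent, 9.8°C/km): ΔT = +9.8 × 1.4 = +13.72°C → T = 14.88°C
Net change vs windward start: 14.88 − 12.8 = +2.08°C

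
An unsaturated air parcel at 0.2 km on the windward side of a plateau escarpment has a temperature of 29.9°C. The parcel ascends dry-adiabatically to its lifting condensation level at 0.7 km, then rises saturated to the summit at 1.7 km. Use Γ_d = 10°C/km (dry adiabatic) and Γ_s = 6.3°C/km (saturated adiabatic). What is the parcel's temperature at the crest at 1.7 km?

18.6°C

Dry to 700 m: -10 × 0.5 km = -5°C, so T = 24.9°C.
Saturated to 1700 m: -6.3 × 1 km = -6.3°C, so T = 18.6°C.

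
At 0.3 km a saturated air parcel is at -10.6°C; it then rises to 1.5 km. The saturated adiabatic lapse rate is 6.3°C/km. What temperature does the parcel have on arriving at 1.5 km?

-18.16°C

Saturated adiabatic to 1500 m: -6.3 × 1.2 km = -7.56°C, so T = -18.16°C.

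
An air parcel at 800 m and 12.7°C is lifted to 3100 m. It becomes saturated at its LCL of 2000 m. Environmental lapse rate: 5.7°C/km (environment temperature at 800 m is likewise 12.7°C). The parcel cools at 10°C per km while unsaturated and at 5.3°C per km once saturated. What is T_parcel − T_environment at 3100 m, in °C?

-4.72°C (parcel cooler than environment)

Parcel:
  From 800 m to 2000 m (dry): cools by 10 × 1.2 = 12°C, giving 0.7°C.
  From 2000 m to 3100 m (saturated): cools by 5.3 × 1.1 = 5.83°C, giving -5.13°C.
Environment:
  From 800 m to 3100 m (environment): cools by 5.7 × 2.3 = 13.11°C, giving -0.41°C.
T_parcel − T_env = -5.13 − (-0.41) = -4.72°C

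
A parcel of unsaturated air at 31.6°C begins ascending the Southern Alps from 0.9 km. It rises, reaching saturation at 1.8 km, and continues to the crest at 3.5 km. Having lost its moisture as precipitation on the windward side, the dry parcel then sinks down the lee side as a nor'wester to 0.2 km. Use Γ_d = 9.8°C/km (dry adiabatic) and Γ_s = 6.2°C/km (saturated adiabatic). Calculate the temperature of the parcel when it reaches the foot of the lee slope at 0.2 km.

44.58°C

900–1800 m, dry: Δz = 0.9 km ⇒ ΔT = -8.82°C; T = 22.78°C
1800–3500 m, saturated: Δz = 1.7 km ⇒ ΔT = -10.54°C; T = 12.24°C
3500–200 m, dry descent: Δz = 3.3 km ⇒ ΔT = +32.34°C; T = 44.58°C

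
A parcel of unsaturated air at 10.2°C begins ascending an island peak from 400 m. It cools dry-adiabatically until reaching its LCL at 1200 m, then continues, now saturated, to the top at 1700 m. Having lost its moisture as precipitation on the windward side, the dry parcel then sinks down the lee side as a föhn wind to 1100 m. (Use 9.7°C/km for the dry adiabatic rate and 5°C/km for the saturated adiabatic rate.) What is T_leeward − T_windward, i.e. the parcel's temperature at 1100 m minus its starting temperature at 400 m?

-4.44°C

Dry to 1200 m: -9.7 × 0.8 km = -7.76°C, so T = 2.44°C.
Saturated to 1700 m: -5 × 0.5 km = -2.5°C, so T = -0.06°C.
Dry descent to 1100 m: +9.7 × 0.6 km = +5.82°C, so T = 5.76°C.
Net change vs windward start: 5.76 − 10.2 = -4.44°C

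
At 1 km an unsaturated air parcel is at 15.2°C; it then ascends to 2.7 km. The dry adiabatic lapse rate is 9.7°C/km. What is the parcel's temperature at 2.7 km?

-1.29°C

From 1000 m to 2700 m (dry adiabatic): cools by 9.7 × 1.7 = 16.49°C, giving -1.29°C.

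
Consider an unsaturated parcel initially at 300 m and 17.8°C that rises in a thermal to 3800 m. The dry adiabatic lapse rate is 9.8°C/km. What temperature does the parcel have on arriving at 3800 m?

300 → 3800 m (dry adiabatic, 9.8°C/km): ΔT = -9.8 × 3.5 = -34.3°C → T = -16.5°C

-16.5°C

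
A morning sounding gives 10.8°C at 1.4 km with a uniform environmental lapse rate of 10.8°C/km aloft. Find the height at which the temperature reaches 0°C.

2.4 km

Height above start = (10.8 − 0) / 10.8 = 1 km
Altitude = 1400 m + 1000 m = 2400 m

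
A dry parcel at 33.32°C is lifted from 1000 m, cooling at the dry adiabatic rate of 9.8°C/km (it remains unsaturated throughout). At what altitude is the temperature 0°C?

4400 m

Height above start = (33.32 − 0) / 9.8 = 3.4 km
Altitude = 1000 m + 3400 m = 4400 m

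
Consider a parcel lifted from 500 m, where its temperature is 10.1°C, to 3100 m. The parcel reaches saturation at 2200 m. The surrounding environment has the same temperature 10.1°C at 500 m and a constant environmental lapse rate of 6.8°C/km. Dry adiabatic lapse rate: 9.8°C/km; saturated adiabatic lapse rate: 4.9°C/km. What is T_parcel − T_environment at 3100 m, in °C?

Parcel:
  500 → 2200 m (dry, 9.8°C/km): ΔT = -9.8 × 1.7 = -16.66°C → T = -6.56°C
  2200 → 3100 m (saturated, 4.9°C/km): ΔT = -4.9 × 0.9 = -4.41°C → T = -10.97°C
Environment:
  500 → 3100 m (environment, 6.8°C/km): ΔT = -6.8 × 2.6 = -17.68°C → T = -7.58°C
T_parcel − T_env = -10.97 − (-7.58) = -3.39°C

-3.39°C (parcel cooler than environment)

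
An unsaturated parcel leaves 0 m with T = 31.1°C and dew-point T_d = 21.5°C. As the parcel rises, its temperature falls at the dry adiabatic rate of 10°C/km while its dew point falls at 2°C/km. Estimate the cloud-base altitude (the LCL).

1200 m

T and T_d converge at 10 − 2 = 8°C per km
Height above start = (31.1 − 21.5) / 8 = 1.2 km
LCL altitude = 0 m + 1200 m = 1200 m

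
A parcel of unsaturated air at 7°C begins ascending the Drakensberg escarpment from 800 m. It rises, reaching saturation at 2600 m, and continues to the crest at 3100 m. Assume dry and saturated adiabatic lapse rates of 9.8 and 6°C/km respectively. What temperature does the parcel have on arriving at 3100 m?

-13.64°C

800–2600 m, dry: Δz = 1.8 km ⇒ ΔT = -17.64°C; T = -10.64°C
2600–3100 m, saturated: Δz = 0.5 km ⇒ ΔT = -3°C; T = -13.64°C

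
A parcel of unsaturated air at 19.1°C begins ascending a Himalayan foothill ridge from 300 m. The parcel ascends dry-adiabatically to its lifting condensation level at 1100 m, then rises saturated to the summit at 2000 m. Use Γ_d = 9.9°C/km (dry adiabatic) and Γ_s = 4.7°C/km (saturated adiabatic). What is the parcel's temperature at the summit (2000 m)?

6.95°C

300 → 1100 m (dry, 9.9°C/km): ΔT = -9.9 × 0.8 = -7.92°C → T = 11.18°C
1100 → 2000 m (saturated, 4.7°C/km): ΔT = -4.7 × 0.9 = -4.23°C → T = 6.95°C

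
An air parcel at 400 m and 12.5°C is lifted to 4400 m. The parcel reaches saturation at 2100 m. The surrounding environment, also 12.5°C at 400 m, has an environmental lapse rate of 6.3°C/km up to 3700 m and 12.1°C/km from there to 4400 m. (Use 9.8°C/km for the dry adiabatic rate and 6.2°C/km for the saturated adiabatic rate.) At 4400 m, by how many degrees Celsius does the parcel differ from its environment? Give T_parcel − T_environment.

Parcel:
  400 → 2100 m (dry, 9.8°C/km): ΔT = -9.8 × 1.7 = -16.66°C → T = -4.16°C
  2100 → 4400 m (saturated, 6.2°C/km): ΔT = -6.2 × 2.3 = -14.26°C → T = -18.42°C
Environment:
  400 → 3700 m (environment, lower layer, 6.3°C/km): ΔT = -6.3 × 3.3 = -20.79°C → T = -8.29°C
  3700 → 4400 m (environment, upper layer, 12.1°C/km): ΔT = -12.1 × 0.7 = -8.47°C → T = -16.76°C
T_parcel − T_env = -18.42 − (-16.76) = -1.66°C

-1.66°C (parcel cooler than environment)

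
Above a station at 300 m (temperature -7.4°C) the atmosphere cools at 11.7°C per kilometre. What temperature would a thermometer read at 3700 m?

Environmental to 3700 m: -11.7 × 3.4 km = -39.78°C, so T = -47.18°C.

-47.18°C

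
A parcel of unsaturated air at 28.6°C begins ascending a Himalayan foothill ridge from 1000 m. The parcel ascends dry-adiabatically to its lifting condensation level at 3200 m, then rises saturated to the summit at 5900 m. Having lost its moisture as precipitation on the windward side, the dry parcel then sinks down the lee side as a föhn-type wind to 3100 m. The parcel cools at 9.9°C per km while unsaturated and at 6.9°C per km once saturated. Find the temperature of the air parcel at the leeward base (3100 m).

1000–3200 m, dry: Δz = 2.2 km ⇒ ΔT = -21.78°C; T = 6.82°C
3200–5900 m, saturated: Δz = 2.7 km ⇒ ΔT = -18.63°C; T = -11.81°C
5900–3100 m, dry descent: Δz = 2.8 km ⇒ ΔT = +27.72°C; T = 15.91°C

15.91°C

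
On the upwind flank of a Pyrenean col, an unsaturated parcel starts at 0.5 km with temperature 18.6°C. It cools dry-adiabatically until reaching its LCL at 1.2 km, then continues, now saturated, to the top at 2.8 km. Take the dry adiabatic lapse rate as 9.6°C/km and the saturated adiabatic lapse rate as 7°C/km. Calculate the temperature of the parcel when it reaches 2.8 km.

500–1200 m, dry: Δz = 0.7 km ⇒ ΔT = -6.72°C; T = 11.88°C
1200–2800 m, saturated: Δz = 1.6 km ⇒ ΔT = -11.2°C; T = 0.68°C

0.68°C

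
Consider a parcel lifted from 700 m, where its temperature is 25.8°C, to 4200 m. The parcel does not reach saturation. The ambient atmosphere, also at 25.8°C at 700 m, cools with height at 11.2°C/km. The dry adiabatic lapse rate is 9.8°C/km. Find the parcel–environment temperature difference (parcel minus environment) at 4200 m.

Parcel:
  700 → 4200 m (dry, 9.8°C/km): ΔT = -9.8 × 3.5 = -34.3°C → T = -8.5°C
Environment:
  700 → 4200 m (environment, 11.2°C/km): ΔT = -11.2 × 3.5 = -39.2°C → T = -13.4°C
T_parcel − T_env = -8.5 − (-13.4) = +4.9°C

+4.9°C (parcel warmer than environment)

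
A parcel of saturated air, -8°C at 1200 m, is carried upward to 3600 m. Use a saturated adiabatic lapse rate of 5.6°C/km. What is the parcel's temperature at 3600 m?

-21.44°C

From 1200 m to 3600 m (saturated adiabatic): cools by 5.6 × 2.4 = 13.44°C, giving -21.44°C.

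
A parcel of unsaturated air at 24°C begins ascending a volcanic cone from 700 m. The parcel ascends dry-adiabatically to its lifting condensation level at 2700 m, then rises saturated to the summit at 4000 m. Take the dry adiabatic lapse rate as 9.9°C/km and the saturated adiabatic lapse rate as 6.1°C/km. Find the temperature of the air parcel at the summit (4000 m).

-3.73°C

From 700 m to 2700 m (dry): cools by 9.9 × 2 = 19.8°C, giving 4.2°C.
From 2700 m to 4000 m (saturated): cools by 6.1 × 1.3 = 7.93°C, giving -3.73°C.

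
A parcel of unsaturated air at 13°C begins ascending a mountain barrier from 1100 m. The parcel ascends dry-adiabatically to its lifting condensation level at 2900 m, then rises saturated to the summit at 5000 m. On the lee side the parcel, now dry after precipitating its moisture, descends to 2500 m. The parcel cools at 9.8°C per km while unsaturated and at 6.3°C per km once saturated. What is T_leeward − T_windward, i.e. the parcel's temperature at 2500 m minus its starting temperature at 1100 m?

-6.37°C

Dry to 2900 m: -9.8 × 1.8 km = -17.64°C, so T = -4.64°C.
Saturated to 5000 m: -6.3 × 2.1 km = -13.23°C, so T = -17.87°C.
Dry descent to 2500 m: +9.8 × 2.5 km = +24.5°C, so T = 6.63°C.
Net change vs windward start: 6.63 − 13 = -6.37°C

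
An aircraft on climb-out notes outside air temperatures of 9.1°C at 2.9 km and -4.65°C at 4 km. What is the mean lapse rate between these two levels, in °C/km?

Γ = −ΔT/Δz = (9.1 − (-4.65)) / (4000 − 2900) m
  = 13.75°C / 1.1 km = 12.5°C/km

12.5°C/km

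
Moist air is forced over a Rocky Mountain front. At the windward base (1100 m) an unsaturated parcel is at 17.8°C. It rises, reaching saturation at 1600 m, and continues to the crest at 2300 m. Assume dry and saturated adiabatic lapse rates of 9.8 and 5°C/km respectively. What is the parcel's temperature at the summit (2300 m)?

1100–1600 m, dry: Δz = 0.5 km ⇒ ΔT = -4.9°C; T = 12.9°C
1600–2300 m, saturated: Δz = 0.7 km ⇒ ΔT = -3.5°C; T = 9.4°C

9.4°C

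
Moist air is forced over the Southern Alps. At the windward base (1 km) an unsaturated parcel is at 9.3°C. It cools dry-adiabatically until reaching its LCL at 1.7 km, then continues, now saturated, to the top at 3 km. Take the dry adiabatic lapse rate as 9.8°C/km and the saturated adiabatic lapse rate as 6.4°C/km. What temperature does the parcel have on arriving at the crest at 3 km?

-5.88°C

Dry to 1700 m: -9.8 × 0.7 km = -6.86°C, so T = 2.44°C.
Saturated to 3000 m: -6.4 × 1.3 km = -8.32°C, so T = -5.88°C.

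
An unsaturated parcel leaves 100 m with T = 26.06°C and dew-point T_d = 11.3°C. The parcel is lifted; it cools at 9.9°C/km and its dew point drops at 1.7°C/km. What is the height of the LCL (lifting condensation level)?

1900 m

T and T_d converge at 9.9 − 1.7 = 8.2°C per km
Height above start = (26.06 − 11.3) / 8.2 = 1.8 km
LCL altitude = 100 m + 1800 m = 1900 m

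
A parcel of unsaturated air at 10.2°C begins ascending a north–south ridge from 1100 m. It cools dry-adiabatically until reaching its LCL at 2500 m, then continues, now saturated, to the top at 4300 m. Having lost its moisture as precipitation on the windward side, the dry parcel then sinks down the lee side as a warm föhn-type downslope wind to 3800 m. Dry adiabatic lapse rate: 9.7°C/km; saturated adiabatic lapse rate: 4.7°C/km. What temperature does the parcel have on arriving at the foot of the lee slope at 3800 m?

1100 → 2500 m (dry, 9.7°C/km): ΔT = -9.7 × 1.4 = -13.58°C → T = -3.38°C
2500 → 4300 m (saturated, 4.7°C/km): ΔT = -4.7 × 1.8 = -8.46°C → T = -11.84°C
4300 → 3800 m (dry descent, 9.7°C/km): ΔT = +9.7 × 0.5 = +4.85°C → T = -6.99°C

-6.99°C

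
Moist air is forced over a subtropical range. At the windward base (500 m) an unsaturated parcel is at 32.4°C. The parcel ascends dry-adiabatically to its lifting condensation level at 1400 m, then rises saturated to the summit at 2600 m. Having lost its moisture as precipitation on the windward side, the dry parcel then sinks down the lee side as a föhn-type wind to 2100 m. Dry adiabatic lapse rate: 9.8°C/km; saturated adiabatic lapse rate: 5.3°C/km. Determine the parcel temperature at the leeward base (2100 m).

From 500 m to 1400 m (dry): cools by 9.8 × 0.9 = 8.82°C, giving 23.58°C.
From 1400 m to 2600 m (saturated): cools by 5.3 × 1.2 = 6.36°C, giving 17.22°C.
From 2600 m to 2100 m (dry descent): warms by 9.8 × 0.5 = 4.9°C, giving 22.12°C.

22.12°C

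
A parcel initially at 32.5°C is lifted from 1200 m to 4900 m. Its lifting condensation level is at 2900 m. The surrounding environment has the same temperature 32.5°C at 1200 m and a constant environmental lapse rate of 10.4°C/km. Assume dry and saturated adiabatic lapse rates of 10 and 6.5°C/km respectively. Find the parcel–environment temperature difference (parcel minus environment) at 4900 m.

+8.48°C (parcel warmer than environment)

Parcel:
  1200 → 2900 m (dry, 10°C/km): ΔT = -10 × 1.7 = -17°C → T = 15.5°C
  2900 → 4900 m (saturated, 6.5°C/km): ΔT = -6.5 × 2 = -13°C → T = 2.5°C
Environment:
  1200 → 4900 m (environment, 10.4°C/km): ΔT = -10.4 × 3.7 = -38.48°C → T = -5.98°C
T_parcel − T_env = 2.5 − (-5.98) = +8.48°C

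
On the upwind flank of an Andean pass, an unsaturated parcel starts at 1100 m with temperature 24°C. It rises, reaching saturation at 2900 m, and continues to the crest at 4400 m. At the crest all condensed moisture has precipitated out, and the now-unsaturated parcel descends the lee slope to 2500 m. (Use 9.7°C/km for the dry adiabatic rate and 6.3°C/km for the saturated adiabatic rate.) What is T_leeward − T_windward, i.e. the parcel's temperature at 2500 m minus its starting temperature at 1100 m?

1100 → 2900 m (dry, 9.7°C/km): ΔT = -9.7 × 1.8 = -17.46°C → T = 6.54°C
2900 → 4400 m (saturated, 6.3°C/km): ΔT = -6.3 × 1.5 = -9.45°C → T = -2.91°C
4400 → 2500 m (dry descent, 9.7°C/km): ΔT = +9.7 × 1.9 = +18.43°C → T = 15.52°C
Net change vs windward start: 15.52 − 24 = -8.48°C

-8.48°C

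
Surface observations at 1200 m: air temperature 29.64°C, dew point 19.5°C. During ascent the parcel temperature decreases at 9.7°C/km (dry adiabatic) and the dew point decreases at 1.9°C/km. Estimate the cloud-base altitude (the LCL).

2500 m

T and T_d converge at 9.7 − 1.9 = 7.8°C per km
Height above start = (29.64 − 19.5) / 7.8 = 1.3 km
LCL altitude = 1200 m + 1300 m = 2500 m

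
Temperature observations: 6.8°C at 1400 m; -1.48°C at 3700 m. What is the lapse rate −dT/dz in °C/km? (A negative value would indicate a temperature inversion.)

Γ = −ΔT/Δz = (6.8 − (-1.48)) / (3700 − 1400) m
  = 8.28°C / 2.3 km = 3.6°C/km

3.6°C/km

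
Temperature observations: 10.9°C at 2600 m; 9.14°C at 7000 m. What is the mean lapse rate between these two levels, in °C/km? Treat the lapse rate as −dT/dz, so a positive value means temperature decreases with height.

Γ = −ΔT/Δz = (10.9 − 9.14) / (7000 − 2600) m
  = 1.76°C / 4.4 km = 0.4°C/km

0.4°C/km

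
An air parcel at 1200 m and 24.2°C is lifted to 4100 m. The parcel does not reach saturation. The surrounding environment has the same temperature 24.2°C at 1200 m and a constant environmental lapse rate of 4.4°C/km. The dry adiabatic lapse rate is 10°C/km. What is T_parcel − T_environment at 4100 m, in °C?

-16.24°C (parcel cooler than environment)

Parcel:
  Dry to 4100 m: -10 × 2.9 km = -29°C, so T = -4.8°C.
Environment:
  Environment to 4100 m: -4.4 × 2.9 km = -12.76°C, so T = 11.44°C.
T_parcel − T_env = -4.8 − 11.44 = -16.24°C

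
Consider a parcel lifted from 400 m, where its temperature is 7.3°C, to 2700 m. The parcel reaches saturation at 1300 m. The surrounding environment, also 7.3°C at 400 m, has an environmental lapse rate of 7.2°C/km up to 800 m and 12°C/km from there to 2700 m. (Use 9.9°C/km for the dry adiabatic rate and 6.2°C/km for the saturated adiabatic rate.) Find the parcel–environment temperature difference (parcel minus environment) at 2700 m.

Parcel:
  Dry to 1300 m: -9.9 × 0.9 km = -8.91°C, so T = -1.61°C.
  Saturated to 2700 m: -6.2 × 1.4 km = -8.68°C, so T = -10.29°C.
Environment:
  Environment, lower layer to 800 m: -7.2 × 0.4 km = -2.88°C, so T = 4.42°C.
  Environment, upper layer to 2700 m: -12 × 1.9 km = -22.8°C, so T = -18.38°C.
T_parcel − T_env = -10.29 − (-18.38) = +8.09°C

+8.09°C (parcel warmer than environment)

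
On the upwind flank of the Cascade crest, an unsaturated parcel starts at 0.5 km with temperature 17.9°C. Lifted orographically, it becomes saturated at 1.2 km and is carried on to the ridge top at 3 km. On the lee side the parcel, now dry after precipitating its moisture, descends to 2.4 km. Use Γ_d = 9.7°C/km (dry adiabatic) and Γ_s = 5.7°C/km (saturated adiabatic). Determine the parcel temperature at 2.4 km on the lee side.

6.67°C

500–1200 m, dry: Δz = 0.7 km ⇒ ΔT = -6.79°C; T = 11.11°C
1200–3000 m, saturated: Δz = 1.8 km ⇒ ΔT = -10.26°C; T = 0.85°C
3000–2400 m, dry descent: Δz = 0.6 km ⇒ ΔT = +5.82°C; T = 6.67°C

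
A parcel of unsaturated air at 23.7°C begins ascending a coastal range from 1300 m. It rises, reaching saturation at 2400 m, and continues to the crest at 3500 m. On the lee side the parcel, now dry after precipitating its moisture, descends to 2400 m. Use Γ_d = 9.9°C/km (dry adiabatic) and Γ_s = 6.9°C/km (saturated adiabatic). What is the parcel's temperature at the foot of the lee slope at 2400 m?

Dry to 2400 m: -9.9 × 1.1 km = -10.89°C, so T = 12.81°C.
Saturated to 3500 m: -6.9 × 1.1 km = -7.59°C, so T = 5.22°C.
Dry descent to 2400 m: +9.9 × 1.1 km = +10.89°C, so T = 16.11°C.

16.11°C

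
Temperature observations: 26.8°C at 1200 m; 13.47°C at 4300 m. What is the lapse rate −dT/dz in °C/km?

Γ = −ΔT/Δz = (26.8 − 13.47) / (4300 − 1200) m
  = 13.33°C / 3.1 km = 4.3°C/km

4.3°C/km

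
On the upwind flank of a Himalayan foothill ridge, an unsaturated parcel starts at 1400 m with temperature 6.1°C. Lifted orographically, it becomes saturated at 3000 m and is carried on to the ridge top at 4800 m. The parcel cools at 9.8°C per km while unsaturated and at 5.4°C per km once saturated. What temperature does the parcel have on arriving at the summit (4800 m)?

-19.3°C

1400 → 3000 m (dry, 9.8°C/km): ΔT = -9.8 × 1.6 = -15.68°C → T = -9.58°C
3000 → 4800 m (saturated, 5.4°C/km): ΔT = -5.4 × 1.8 = -9.72°C → T = -19.3°C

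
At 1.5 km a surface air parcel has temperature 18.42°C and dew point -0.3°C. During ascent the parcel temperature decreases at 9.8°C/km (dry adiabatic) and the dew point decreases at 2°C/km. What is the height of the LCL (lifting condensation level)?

3.9 km

T and T_d converge at 9.8 − 2 = 7.8°C per km
Height above start = (18.42 − (-0.3)) / 7.8 = 2.4 km
LCL altitude = 1500 m + 2400 m = 3900 m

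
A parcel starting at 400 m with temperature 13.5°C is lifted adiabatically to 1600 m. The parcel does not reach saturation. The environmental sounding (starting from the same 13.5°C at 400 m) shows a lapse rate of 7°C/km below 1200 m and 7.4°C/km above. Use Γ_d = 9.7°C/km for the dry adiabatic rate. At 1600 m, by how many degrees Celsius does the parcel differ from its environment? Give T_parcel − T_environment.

Parcel:
  400–1600 m, dry: Δz = 1.2 km ⇒ ΔT = -11.64°C; T = 1.86°C
Environment:
  400–1200 m, environment, lower layer: Δz = 0.8 km ⇒ ΔT = -5.6°C; T = 7.9°C
  1200–1600 m, environment, upper layer: Δz = 0.4 km ⇒ ΔT = -2.96°C; T = 4.94°C
T_parcel − T_env = 1.86 − 4.94 = -3.08°C

-3.08°C (parcel cooler than environment)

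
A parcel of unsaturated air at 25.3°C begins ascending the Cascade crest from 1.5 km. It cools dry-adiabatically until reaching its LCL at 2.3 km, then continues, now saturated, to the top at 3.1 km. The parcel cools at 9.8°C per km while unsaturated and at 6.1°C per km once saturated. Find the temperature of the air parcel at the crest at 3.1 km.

12.58°C

Dry to 2300 m: -9.8 × 0.8 km = -7.84°C, so T = 17.46°C.
Saturated to 3100 m: -6.1 × 0.8 km = -4.88°C, so T = 12.58°C.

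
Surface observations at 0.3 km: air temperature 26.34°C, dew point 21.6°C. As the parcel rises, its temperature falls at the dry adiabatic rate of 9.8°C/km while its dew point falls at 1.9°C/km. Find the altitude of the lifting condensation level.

0.9 km

T and T_d converge at 9.8 − 1.9 = 7.9°C per km
Height above start = (26.34 − 21.6) / 7.9 = 0.6 km
LCL altitude = 300 m + 600 m = 900 m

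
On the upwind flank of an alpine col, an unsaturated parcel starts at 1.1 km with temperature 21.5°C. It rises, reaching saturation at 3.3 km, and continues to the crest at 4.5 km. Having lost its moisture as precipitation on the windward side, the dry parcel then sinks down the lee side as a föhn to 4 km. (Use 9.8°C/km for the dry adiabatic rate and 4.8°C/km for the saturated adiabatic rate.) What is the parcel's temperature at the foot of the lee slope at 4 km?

-0.92°C

1100 → 3300 m (dry, 9.8°C/km): ΔT = -9.8 × 2.2 = -21.56°C → T = -0.06°C
3300 → 4500 m (saturated, 4.8°C/km): ΔT = -4.8 × 1.2 = -5.76°C → T = -5.82°C
4500 → 4000 m (dry descent, 9.8°C/km): ΔT = +9.8 × 0.5 = +4.9°C → T = -0.92°C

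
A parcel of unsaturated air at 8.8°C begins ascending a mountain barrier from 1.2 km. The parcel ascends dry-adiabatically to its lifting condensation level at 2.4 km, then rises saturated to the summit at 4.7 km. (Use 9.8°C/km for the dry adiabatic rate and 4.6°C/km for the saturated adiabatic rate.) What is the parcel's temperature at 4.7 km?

1200–2400 m, dry: Δz = 1.2 km ⇒ ΔT = -11.76°C; T = -2.96°C
2400–4700 m, saturated: Δz = 2.3 km ⇒ ΔT = -10.58°C; T = -13.54°C

-13.54°C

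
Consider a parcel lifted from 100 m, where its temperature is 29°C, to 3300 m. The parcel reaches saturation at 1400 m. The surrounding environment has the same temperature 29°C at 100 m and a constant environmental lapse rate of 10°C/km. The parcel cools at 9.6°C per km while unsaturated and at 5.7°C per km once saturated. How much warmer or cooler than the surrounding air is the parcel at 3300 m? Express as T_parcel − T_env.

+8.69°C (parcel warmer than environment)

Parcel:
  From 100 m to 1400 m (dry): cools by 9.6 × 1.3 = 12.48°C, giving 16.52°C.
  From 1400 m to 3300 m (saturated): cools by 5.7 × 1.9 = 10.83°C, giving 5.69°C.
Environment:
  From 100 m to 3300 m (environment): cools by 10 × 3.2 = 32°C, giving -3°C.
T_parcel − T_env = 5.69 − (-3) = +8.69°C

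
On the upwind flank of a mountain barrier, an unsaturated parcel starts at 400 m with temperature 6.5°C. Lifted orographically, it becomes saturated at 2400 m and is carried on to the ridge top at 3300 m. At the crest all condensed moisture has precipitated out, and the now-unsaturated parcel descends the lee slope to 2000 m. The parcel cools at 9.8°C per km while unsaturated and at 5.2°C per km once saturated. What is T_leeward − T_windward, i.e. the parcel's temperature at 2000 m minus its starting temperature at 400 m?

From 400 m to 2400 m (dry): cools by 9.8 × 2 = 19.6°C, giving -13.1°C.
From 2400 m to 3300 m (saturated): cools by 5.2 × 0.9 = 4.68°C, giving -17.78°C.
From 3300 m to 2000 m (dry descent): warms by 9.8 × 1.3 = 12.74°C, giving -5.04°C.
Net change vs windward start: -5.04 − 6.5 = -11.54°C

-11.54°C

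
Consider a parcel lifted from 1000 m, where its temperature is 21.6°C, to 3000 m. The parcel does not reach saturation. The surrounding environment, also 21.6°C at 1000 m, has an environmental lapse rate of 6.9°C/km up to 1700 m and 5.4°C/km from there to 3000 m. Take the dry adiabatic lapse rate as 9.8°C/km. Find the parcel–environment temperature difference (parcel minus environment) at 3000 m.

-7.75°C (parcel cooler than environment)

Parcel:
  1000 → 3000 m (dry, 9.8°C/km): ΔT = -9.8 × 2 = -19.6°C → T = 2°C
Environment:
  1000 → 1700 m (environment, lower layer, 6.9°C/km): ΔT = -6.9 × 0.7 = -4.83°C → T = 16.77°C
  1700 → 3000 m (environment, upper layer, 5.4°C/km): ΔT = -5.4 × 1.3 = -7.02°C → T = 9.75°C
T_parcel − T_env = 2 − 9.75 = -7.75°C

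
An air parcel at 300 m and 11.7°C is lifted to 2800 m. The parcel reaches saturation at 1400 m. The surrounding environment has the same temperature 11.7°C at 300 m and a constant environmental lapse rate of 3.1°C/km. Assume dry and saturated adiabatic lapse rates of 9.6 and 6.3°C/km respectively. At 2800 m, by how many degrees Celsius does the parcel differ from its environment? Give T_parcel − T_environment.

Parcel:
  From 300 m to 1400 m (dry): cools by 9.6 × 1.1 = 10.56°C, giving 1.14°C.
  From 1400 m to 2800 m (saturated): cools by 6.3 × 1.4 = 8.82°C, giving -7.68°C.
Environment:
  From 300 m to 2800 m (environment): cools by 3.1 × 2.5 = 7.75°C, giving 3.95°C.
T_parcel − T_env = -7.68 − 3.95 = -11.63°C

-11.63°C (parcel cooler than environment)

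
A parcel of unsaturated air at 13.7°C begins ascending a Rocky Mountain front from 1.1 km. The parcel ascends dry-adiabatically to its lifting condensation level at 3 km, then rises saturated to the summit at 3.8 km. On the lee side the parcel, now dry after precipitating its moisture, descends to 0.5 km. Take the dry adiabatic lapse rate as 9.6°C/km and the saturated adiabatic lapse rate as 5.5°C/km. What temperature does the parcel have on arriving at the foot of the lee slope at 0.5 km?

22.74°C

Dry to 3000 m: -9.6 × 1.9 km = -18.24°C, so T = -4.54°C.
Saturated to 3800 m: -5.5 × 0.8 km = -4.4°C, so T = -8.94°C.
Dry descent to 500 m: +9.6 × 3.3 km = +31.68°C, so T = 22.74°C.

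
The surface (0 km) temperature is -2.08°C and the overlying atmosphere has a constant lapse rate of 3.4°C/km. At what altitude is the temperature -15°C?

Height above start = (-2.08 − (-15)) / 3.4 = 3.8 km
Altitude = 0 m + 3800 m = 3800 m

3.8 km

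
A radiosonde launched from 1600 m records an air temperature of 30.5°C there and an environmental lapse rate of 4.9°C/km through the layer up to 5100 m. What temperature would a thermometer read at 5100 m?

13.35°C

1600–5100 m, environmental: Δz = 3.5 km ⇒ ΔT = -17.15°C; T = 13.35°C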